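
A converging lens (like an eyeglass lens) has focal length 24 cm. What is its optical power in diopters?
P = 1/f = 4.167 D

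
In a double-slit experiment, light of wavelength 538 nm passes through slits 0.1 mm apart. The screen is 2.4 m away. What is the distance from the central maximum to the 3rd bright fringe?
y = mλL/d = 38.74 mm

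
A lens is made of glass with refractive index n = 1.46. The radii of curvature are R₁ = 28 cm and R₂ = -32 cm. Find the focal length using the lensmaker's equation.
1/f = (n − 1)(1/R₁ − 1/R₂) → f = 32.46 cm (converging lens)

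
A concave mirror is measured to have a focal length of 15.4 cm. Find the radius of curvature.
R = 2|f| = 30.8 cm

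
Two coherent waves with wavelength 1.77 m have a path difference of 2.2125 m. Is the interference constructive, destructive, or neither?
neither (partial) — path difference = 1.25λ, neither a whole number of wavelengths nor an odd multiple of λ/2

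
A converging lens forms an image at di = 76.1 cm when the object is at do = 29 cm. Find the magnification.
M = −di/do = -2.624 (inverted image)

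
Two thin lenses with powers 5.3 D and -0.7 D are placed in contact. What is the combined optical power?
P_total = P₁ + P₂ = 4.6 D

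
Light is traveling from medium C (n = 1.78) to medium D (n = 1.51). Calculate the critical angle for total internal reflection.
θc = arcsin(n₂/n₁) = 58.03°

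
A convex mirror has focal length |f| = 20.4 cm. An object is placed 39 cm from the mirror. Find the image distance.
f = −20.4 cm (convex); 1/di = 1/f − 1/do → di = -13.39 cm (virtual image, behind mirror)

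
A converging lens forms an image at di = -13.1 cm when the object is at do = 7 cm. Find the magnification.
M = −di/do = 1.871 (upright image)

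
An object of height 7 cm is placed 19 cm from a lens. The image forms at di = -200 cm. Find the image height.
hi = (-di/do) × ho = 73.68 cm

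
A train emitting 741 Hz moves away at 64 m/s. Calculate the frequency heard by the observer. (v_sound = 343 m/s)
f_obs = f·v/(v + v_s) = 624.5 Hz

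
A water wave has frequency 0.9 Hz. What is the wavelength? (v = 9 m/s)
λ = v/f = 10 m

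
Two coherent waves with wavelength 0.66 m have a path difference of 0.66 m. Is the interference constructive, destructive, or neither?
constructive — path difference = 1λ, a whole number of wavelengths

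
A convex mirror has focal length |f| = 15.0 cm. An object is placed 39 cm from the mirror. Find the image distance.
f = −15.0 cm (convex); 1/di = 1/f − 1/do → di = -10.83 cm (virtual image, behind mirror)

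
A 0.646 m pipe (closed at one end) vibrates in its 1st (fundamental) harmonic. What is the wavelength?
λₙ = 4L/n = 2.584 m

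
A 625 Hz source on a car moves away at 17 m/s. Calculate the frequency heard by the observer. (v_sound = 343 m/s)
f_obs = f·v/(v + v_s) = 595.5 Hz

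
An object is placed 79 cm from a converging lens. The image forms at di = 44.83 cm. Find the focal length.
1/f = 1/do + 1/di → f = 28.6 cm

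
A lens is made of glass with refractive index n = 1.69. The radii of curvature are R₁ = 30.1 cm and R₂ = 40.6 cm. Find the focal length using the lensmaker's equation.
1/f = (n − 1)(1/R₁ − 1/R₂) → f = 168.7 cm (converging lens)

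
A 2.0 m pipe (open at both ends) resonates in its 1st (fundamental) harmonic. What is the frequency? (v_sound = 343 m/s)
fₙ = nv/(2L) = 85.75 Hz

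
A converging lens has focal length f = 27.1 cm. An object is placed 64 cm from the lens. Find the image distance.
1/di = 1/f − 1/do → di = 47 cm (real image)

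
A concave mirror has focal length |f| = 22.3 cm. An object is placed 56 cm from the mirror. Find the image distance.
f = +22.3 cm (concave); 1/di = 1/f − 1/do → di = 37.06 cm (real image, in front of mirror)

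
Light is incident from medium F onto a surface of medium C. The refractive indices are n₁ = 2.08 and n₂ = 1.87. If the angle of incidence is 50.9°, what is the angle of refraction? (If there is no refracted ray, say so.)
sin θ₂ = (n₁/n₂)·sin θ₁ = 0.8632 → θ₂ = 59.68°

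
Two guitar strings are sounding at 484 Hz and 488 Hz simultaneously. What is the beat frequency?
4 Hz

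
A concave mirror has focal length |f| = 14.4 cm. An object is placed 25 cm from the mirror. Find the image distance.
f = +14.4 cm (concave); 1/di = 1/f − 1/do → di = 33.96 cm (real image, in front of mirror)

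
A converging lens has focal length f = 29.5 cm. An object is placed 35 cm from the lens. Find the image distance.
1/di = 1/f − 1/do → di = 187.7 cm (real image)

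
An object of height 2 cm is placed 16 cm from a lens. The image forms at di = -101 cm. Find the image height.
hi = (-di/do) × ho = 12.62 cm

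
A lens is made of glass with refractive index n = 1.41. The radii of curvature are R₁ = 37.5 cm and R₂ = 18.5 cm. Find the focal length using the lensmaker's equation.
1/f = (n − 1)(1/R₁ − 1/R₂) → f = -89.06 cm (diverging lens)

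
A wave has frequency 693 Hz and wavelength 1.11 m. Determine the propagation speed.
v = fλ = 769.2 m/s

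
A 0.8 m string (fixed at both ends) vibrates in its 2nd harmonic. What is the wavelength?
λₙ = 2L/n = 0.8 m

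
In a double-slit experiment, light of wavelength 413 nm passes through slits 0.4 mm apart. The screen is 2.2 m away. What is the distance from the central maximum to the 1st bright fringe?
y = mλL/d = 2.272 mm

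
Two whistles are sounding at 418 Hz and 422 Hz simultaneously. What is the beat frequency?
4 Hz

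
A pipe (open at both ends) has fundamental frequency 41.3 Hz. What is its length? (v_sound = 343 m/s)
L = v/(2f₁) = 4.153 m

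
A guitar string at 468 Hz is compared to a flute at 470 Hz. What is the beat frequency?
2 Hz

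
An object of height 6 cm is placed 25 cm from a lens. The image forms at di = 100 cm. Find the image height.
hi = (-di/do) × ho = -24 cm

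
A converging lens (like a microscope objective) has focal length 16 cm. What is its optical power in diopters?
P = 1/f = 6.25 D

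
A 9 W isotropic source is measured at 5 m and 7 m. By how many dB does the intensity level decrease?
Δβ = 20·log₁₀(r₂/r₁) = 2.923 dB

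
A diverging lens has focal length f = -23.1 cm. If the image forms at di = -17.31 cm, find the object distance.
1/do = 1/f − 1/di → do = 69.06 cm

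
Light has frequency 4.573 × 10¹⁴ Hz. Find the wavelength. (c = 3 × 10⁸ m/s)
λ = c/f = 656 nm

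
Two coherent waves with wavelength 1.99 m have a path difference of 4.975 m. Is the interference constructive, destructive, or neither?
destructive — path difference = 2.5λ, an odd multiple of λ/2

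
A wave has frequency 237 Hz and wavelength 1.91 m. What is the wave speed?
v = fλ = 452.7 m/s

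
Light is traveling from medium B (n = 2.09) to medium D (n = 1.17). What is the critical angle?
θc = arcsin(n₂/n₁) = 34.04°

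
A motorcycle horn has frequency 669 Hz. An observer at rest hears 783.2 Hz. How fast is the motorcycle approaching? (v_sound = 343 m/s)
v_s = v·(1 − f/f_obs) = 50.01 m/s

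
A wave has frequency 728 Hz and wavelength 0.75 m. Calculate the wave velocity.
v = fλ = 546 m/s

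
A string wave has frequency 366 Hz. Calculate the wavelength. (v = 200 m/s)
λ = v/f = 0.5464 m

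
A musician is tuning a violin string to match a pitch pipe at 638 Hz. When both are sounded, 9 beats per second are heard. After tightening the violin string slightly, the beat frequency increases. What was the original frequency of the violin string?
647 Hz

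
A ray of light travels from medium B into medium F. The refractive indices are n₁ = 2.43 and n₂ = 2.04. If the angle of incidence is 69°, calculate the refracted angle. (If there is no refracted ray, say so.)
sin θ₂ = (n₁/n₂)·sin θ₁ = 1.112 > 1, so there is no refracted ray — the light undergoes total internal reflection.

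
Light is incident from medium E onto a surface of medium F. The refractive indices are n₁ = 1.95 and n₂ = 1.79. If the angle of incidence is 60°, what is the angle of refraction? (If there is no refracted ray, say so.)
sin θ₂ = (n₁/n₂)·sin θ₁ = 0.9434 → θ₂ = 70.64°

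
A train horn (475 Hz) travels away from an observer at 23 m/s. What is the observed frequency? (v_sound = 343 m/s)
f_obs = f·v/(v + v_s) = 445.2 Hz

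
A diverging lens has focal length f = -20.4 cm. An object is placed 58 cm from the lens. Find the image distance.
1/di = 1/f − 1/do → di = -15.09 cm (virtual image)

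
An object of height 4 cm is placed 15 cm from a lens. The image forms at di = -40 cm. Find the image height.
hi = (-di/do) × ho = 10.67 cm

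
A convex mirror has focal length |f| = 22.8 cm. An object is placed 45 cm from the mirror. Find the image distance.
f = −22.8 cm (convex); 1/di = 1/f − 1/do → di = -15.13 cm (virtual image, behind mirror)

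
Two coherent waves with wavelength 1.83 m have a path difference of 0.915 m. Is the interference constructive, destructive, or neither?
destructive — path difference = 0.5λ, an odd multiple of λ/2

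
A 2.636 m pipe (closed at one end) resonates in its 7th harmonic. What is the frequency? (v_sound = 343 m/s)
fₙ = nv/(4L) = 227.7 Hz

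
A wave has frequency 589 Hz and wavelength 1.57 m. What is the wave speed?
v = fλ = 924.7 m/s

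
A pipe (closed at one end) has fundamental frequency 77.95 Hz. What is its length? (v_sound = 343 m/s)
L = v/(4f₁) = 1.1 m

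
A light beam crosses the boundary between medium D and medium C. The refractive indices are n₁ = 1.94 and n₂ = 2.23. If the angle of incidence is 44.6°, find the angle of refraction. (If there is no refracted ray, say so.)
sin θ₂ = (n₁/n₂)·sin θ₁ = 0.6108 → θ₂ = 37.65°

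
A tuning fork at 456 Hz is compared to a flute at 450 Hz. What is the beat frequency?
6 Hz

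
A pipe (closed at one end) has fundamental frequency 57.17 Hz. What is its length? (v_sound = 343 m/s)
L = v/(4f₁) = 1.5 m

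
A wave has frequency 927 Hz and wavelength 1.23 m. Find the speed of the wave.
v = fλ = 1140 m/s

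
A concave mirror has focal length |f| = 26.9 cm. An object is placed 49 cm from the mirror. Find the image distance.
f = +26.9 cm (concave); 1/di = 1/f − 1/do → di = 59.64 cm (real image, in front of mirror)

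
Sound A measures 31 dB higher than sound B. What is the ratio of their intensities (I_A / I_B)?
I_A/I_B = 10^(Δβ/10) = 1259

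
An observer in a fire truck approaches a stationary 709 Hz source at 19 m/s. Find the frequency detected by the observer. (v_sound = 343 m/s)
f_obs = f·(v + v_o)/v = 748.3 Hz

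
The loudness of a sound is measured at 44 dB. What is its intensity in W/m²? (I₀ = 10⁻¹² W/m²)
I = I₀·10^(β/10) = 2.51 × 10⁻⁸ W/m²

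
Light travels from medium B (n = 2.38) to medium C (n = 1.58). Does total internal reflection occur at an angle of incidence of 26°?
θc = arcsin(n₂/n₁) = 41.6°; 26° < θc, so no — the ray refracts.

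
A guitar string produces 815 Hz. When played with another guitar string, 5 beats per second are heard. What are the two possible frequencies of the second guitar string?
f₂ = 815 ± 5 Hz → 820 Hz or 810 Hz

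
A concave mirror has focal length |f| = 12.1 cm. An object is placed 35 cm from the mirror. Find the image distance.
f = +12.1 cm (concave); 1/di = 1/f − 1/do → di = 18.49 cm (real image, in front of mirror)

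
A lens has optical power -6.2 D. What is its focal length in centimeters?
f = 1/P = -16.13 cm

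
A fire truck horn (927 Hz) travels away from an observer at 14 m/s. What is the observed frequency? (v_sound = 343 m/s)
f_obs = f·v/(v + v_s) = 890.6 Hz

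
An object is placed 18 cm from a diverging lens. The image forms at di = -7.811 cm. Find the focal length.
1/f = 1/do + 1/di → f = -13.8 cm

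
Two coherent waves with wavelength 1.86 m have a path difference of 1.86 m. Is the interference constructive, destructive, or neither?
constructive — path difference = 1λ, a whole number of wavelengths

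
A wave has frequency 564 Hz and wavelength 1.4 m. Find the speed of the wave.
v = fλ = 789.6 m/s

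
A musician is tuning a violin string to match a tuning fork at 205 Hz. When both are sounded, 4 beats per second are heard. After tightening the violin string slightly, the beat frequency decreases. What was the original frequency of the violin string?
201 Hz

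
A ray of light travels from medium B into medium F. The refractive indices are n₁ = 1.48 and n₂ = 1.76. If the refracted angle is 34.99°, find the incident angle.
sin θ₁ = (n₂/n₁)·sin θ₂ → θ₁ = 42.99°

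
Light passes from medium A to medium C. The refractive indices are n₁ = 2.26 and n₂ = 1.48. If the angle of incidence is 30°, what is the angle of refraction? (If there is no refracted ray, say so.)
sin θ₂ = (n₁/n₂)·sin θ₁ = 0.7635 → θ₂ = 49.77°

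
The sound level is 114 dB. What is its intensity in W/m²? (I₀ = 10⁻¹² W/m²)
I = I₀·10^(β/10) = 2.51 × 10⁻¹ W/m²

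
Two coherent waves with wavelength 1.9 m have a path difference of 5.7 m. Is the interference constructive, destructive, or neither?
constructive — path difference = 3λ, a whole number of wavelengths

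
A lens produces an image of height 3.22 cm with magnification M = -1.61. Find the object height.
ho = |hi|/|M| = 2 cm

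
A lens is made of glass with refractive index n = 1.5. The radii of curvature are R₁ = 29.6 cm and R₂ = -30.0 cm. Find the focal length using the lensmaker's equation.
1/f = (n − 1)(1/R₁ − 1/R₂) → f = 29.8 cm (converging lens)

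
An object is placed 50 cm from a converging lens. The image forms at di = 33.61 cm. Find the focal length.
1/f = 1/do + 1/di → f = 20.1 cm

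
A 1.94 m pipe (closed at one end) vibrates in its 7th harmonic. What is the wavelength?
λₙ = 4L/n = 1.109 m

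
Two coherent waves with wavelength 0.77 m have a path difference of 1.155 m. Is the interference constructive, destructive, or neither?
destructive — path difference = 1.5λ, an odd multiple of λ/2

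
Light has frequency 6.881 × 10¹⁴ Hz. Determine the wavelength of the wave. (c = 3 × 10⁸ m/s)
λ = c/f = 436 nm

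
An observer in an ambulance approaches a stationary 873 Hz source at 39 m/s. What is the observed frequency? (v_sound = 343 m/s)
f_obs = f·(v + v_o)/v = 972.3 Hz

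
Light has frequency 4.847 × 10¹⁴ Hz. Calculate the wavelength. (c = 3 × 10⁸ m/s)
λ = c/f = 618.9 nm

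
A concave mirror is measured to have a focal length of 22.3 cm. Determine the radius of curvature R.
R = 2|f| = 44.6 cm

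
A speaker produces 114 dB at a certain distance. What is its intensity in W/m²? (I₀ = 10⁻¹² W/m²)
I = I₀·10^(β/10) = 2.51 × 10⁻¹ W/m²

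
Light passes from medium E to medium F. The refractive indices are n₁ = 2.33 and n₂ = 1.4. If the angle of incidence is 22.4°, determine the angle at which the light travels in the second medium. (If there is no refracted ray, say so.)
sin θ₂ = (n₁/n₂)·sin θ₁ = 0.6342 → θ₂ = 39.36°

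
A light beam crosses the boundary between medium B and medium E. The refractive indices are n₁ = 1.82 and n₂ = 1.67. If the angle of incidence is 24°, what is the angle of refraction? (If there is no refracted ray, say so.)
sin θ₂ = (n₁/n₂)·sin θ₁ = 0.4433 → θ₂ = 26.31°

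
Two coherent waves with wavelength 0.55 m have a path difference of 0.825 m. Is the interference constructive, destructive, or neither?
destructive — path difference = 1.5λ, an odd multiple of λ/2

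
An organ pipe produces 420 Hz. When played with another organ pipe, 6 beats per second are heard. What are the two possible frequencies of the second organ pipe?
f₂ = 420 ± 6 Hz → 426 Hz or 414 Hz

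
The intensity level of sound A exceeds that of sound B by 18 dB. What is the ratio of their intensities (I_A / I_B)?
I_A/I_B = 10^(Δβ/10) = 63.1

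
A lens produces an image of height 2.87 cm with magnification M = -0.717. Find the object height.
ho = |hi|/|M| = 4.003 cm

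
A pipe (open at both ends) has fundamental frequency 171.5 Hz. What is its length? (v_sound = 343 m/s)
L = v/(2f₁) = 1 m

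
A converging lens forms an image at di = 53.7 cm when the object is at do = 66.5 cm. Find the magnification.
M = −di/do = -0.8075 (inverted image)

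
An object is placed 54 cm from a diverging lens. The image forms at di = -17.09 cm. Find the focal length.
1/f = 1/do + 1/di → f = -25 cm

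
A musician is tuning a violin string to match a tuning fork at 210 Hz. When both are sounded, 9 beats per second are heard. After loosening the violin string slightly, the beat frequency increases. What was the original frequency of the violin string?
201 Hz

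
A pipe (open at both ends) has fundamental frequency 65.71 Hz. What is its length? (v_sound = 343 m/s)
L = v/(2f₁) = 2.61 m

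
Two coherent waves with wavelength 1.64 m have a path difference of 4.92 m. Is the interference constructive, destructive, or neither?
constructive — path difference = 3λ, a whole number of wavelengths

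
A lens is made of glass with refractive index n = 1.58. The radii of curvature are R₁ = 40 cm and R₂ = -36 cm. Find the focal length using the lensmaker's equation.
1/f = (n − 1)(1/R₁ − 1/R₂) → f = 32.67 cm (converging lens)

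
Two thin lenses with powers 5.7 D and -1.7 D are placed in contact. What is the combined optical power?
P_total = P₁ + P₂ = 4.0 D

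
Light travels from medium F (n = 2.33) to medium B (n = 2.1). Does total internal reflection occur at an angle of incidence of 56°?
θc = arcsin(n₂/n₁) = 64.33°; 56° < θc, so no — the ray refracts.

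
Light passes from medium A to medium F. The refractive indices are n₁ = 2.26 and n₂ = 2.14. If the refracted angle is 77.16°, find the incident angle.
sin θ₁ = (n₂/n₁)·sin θ₂ → θ₁ = 67.4°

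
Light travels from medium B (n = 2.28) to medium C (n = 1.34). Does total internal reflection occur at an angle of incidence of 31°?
θc = arcsin(n₂/n₁) = 36°; 31° < θc, so no — the ray refracts.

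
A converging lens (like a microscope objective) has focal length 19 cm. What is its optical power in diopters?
P = 1/f = 5.263 D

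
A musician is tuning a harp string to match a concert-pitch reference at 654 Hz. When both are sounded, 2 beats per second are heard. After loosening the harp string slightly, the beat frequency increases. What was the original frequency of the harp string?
652 Hz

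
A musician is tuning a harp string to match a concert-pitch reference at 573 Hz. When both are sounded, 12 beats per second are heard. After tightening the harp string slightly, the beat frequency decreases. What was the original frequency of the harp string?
561 Hz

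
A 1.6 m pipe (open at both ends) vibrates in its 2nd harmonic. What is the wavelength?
λₙ = 2L/n = 1.6 m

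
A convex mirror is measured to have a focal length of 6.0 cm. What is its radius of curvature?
R = 2|f| = 12 cm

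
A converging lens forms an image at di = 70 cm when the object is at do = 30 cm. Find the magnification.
M = −di/do = -2.333 (inverted image)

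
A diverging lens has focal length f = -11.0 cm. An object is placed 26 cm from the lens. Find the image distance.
1/di = 1/f − 1/do → di = -7.73 cm (virtual image)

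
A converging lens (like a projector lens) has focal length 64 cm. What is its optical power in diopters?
P = 1/f = 1.562 D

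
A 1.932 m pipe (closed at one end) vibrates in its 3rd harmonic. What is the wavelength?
λₙ = 4L/n = 2.576 m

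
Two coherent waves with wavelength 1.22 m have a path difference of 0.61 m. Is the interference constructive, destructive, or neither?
destructive — path difference = 0.5λ, an odd multiple of λ/2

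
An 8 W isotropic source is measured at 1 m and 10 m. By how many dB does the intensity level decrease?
Δβ = 20·log₁₀(r₂/r₁) = 20 dB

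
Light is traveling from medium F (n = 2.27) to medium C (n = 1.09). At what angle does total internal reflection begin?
θc = arcsin(n₂/n₁) = 28.7°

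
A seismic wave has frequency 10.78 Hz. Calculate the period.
T = 1/f = 0.09276 s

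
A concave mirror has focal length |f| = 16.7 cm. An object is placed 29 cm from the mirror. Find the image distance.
f = +16.7 cm (concave); 1/di = 1/f − 1/do → di = 39.37 cm (real image, in front of mirror)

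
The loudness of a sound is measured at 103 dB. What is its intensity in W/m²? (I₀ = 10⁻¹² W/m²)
I = I₀·10^(β/10) = 2.00 × 10⁻² W/m²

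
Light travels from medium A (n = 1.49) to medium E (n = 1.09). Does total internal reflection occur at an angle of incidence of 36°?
θc = arcsin(n₂/n₁) = 47.02°; 36° < θc, so no — the ray refracts.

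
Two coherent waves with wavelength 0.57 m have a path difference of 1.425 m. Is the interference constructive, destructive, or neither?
destructive — path difference = 2.5λ, an odd multiple of λ/2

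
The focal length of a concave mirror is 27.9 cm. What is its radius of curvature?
R = 2|f| = 55.8 cm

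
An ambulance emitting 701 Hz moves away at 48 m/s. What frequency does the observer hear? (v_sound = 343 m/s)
f_obs = f·v/(v + v_s) = 614.9 Hz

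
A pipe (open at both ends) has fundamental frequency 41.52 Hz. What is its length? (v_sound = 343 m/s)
L = v/(2f₁) = 4.131 m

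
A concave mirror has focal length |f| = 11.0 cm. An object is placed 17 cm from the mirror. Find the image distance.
f = +11.0 cm (concave); 1/di = 1/f − 1/do → di = 31.17 cm (real image, in front of mirror)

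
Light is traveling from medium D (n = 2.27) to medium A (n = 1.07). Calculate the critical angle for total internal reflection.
θc = arcsin(n₂/n₁) = 28.12°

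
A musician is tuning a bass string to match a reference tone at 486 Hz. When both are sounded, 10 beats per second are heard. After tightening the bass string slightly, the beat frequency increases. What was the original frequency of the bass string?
496 Hz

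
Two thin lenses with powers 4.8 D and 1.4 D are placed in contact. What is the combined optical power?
P_total = P₁ + P₂ = 6.2 D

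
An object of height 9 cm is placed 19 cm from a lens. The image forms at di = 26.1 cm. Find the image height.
hi = (-di/do) × ho = -12.36 cm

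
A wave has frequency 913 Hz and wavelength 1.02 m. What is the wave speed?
v = fλ = 931.3 m/s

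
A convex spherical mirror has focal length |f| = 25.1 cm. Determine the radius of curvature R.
R = 2|f| = 50.2 cm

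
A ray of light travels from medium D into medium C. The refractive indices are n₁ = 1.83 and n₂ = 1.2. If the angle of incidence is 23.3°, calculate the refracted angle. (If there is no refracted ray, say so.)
sin θ₂ = (n₁/n₂)·sin θ₁ = 0.6032 → θ₂ = 37.1°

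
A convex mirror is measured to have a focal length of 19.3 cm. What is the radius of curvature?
R = 2|f| = 38.6 cm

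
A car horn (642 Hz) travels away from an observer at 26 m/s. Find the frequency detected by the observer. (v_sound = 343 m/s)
f_obs = f·v/(v + v_s) = 596.8 Hz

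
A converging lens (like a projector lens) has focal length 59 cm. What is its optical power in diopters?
P = 1/f = 1.695 D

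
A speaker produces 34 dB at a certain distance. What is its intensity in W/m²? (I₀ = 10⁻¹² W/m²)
I = I₀·10^(β/10) = 2.51 × 10⁻⁹ W/m²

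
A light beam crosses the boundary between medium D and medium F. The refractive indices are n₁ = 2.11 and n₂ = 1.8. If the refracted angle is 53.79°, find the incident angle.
sin θ₁ = (n₂/n₁)·sin θ₂ → θ₁ = 43.5°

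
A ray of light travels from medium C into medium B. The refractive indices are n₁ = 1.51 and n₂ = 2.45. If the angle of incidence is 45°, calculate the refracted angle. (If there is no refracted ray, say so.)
sin θ₂ = (n₁/n₂)·sin θ₁ = 0.4358 → θ₂ = 25.84°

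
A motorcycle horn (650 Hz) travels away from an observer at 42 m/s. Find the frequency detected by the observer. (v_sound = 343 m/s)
f_obs = f·v/(v + v_s) = 579.1 Hz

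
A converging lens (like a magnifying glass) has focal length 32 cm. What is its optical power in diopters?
P = 1/f = 3.125 D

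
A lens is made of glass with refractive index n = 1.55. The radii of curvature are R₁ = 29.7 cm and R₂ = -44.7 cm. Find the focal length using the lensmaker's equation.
1/f = (n − 1)(1/R₁ − 1/R₂) → f = 32.44 cm (converging lens)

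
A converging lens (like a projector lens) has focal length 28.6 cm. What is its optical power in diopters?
P = 1/f = 3.497 D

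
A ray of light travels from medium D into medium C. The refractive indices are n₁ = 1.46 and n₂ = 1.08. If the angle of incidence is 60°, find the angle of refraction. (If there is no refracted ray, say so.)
sin θ₂ = (n₁/n₂)·sin θ₁ = 1.171 > 1, so there is no refracted ray — the light undergoes total internal reflection.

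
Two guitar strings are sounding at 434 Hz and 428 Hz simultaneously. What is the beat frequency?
6 Hz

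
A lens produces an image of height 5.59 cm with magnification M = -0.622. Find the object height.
ho = |hi|/|M| = 8.987 cm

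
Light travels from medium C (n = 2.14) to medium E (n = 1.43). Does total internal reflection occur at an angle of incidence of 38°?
θc = arcsin(n₂/n₁) = 41.93°; 38° < θc, so no — the ray refracts.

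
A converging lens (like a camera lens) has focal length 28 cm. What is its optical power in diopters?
P = 1/f = 3.571 D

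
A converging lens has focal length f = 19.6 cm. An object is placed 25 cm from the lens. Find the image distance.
1/di = 1/f − 1/do → di = 90.74 cm (real image)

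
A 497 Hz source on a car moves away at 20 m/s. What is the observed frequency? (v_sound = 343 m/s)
f_obs = f·v/(v + v_s) = 469.6 Hz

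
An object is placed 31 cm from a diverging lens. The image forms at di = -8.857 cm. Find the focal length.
1/f = 1/do + 1/di → f = -12.4 cm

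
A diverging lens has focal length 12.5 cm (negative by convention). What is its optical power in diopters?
P = 1/f = -8 D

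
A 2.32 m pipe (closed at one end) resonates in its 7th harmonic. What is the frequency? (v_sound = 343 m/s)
fₙ = nv/(4L) = 258.7 Hz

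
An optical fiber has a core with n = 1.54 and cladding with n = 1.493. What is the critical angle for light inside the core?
θc = arcsin(n_cladding/n_core) = 75.81°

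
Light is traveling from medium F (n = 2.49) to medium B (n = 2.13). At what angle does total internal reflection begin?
θc = arcsin(n₂/n₁) = 58.81°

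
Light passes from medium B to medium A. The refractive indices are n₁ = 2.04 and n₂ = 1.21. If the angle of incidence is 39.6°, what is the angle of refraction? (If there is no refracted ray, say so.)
sin θ₂ = (n₁/n₂)·sin θ₁ = 1.075 > 1, so there is no refracted ray — the light undergoes total internal reflection.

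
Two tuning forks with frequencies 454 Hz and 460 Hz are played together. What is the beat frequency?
6 Hz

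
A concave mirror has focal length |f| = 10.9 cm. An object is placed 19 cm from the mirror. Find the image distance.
f = +10.9 cm (concave); 1/di = 1/f − 1/do → di = 25.57 cm (real image, in front of mirror)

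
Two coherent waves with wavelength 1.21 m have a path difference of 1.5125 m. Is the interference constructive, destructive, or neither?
neither (partial) — path difference = 1.25λ, neither a whole number of wavelengths nor an odd multiple of λ/2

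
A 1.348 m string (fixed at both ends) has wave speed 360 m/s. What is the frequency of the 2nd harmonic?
fₙ = nv/(2L) = 267.1 Hz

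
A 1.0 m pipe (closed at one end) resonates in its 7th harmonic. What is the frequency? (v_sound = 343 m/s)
fₙ = nv/(4L) = 600.2 Hz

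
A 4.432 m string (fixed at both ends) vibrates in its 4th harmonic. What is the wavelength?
λₙ = 2L/n = 2.216 m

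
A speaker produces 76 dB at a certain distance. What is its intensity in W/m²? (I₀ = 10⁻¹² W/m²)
I = I₀·10^(β/10) = 3.98 × 10⁻⁵ W/m²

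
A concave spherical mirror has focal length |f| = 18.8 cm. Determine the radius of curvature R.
R = 2|f| = 37.6 cm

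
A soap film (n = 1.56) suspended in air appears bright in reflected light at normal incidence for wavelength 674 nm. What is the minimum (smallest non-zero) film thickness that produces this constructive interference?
2nt = (m − ½)λ with m = 1 → t = (m − ½)λ/(2n) = 108 nm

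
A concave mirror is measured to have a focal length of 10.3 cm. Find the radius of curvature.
R = 2|f| = 20.6 cm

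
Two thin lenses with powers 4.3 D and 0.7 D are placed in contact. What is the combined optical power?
P_total = P₁ + P₂ = 5.0 D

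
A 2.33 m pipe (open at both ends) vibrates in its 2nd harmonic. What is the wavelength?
λₙ = 2L/n = 2.33 m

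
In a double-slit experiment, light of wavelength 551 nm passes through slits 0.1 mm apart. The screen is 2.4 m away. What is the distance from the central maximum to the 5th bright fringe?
y = mλL/d = 66.12 mm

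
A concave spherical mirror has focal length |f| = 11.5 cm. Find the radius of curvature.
R = 2|f| = 23 cm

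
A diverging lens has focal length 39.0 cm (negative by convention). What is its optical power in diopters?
P = 1/f = -2.564 D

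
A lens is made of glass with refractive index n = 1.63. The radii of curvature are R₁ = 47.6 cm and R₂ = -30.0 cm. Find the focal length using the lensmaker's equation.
1/f = (n − 1)(1/R₁ − 1/R₂) → f = 29.21 cm (converging lens)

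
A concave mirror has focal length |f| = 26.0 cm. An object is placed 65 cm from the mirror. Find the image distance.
f = +26.0 cm (concave); 1/di = 1/f − 1/do → di = 43.33 cm (real image, in front of mirror)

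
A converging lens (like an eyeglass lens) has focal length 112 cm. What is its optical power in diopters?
P = 1/f = 0.8929 D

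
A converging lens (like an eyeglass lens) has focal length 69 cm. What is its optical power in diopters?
P = 1/f = 1.449 D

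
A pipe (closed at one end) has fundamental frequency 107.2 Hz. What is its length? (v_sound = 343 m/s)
L = v/(4f₁) = 0.7999 m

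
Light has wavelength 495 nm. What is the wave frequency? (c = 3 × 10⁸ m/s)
f = c/λ = 6.061 × 10¹⁴ Hz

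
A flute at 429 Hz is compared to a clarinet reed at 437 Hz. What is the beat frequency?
8 Hz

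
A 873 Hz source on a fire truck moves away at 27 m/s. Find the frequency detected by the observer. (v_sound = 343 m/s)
f_obs = f·v/(v + v_s) = 809.3 Hz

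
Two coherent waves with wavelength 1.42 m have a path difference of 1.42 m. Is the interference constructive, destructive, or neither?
constructive — path difference = 1λ, a whole number of wavelengths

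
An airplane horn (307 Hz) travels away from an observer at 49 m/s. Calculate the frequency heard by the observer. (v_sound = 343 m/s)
f_obs = f·v/(v + v_s) = 268.6 Hz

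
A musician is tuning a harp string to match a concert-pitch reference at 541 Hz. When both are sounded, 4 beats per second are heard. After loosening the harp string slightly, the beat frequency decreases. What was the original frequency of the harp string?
545 Hz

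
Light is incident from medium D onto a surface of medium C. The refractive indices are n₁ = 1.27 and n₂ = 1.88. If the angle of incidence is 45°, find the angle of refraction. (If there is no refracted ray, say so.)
sin θ₂ = (n₁/n₂)·sin θ₁ = 0.4777 → θ₂ = 28.53°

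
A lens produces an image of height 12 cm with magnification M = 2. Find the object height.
ho = |hi|/|M| = 6 cm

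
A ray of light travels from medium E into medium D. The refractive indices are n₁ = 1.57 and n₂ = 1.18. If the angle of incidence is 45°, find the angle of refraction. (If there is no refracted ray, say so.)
sin θ₂ = (n₁/n₂)·sin θ₁ = 0.9408 → θ₂ = 70.19°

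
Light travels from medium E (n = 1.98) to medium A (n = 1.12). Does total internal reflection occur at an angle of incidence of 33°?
θc = arcsin(n₂/n₁) = 34.45°; 33° < θc, so no — the ray refracts.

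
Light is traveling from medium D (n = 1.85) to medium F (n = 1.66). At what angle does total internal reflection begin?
θc = arcsin(n₂/n₁) = 63.81°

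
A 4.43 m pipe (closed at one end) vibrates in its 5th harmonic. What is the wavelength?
λₙ = 4L/n = 3.544 m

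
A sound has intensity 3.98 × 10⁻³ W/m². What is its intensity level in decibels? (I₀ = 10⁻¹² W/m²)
β = 10·log₁₀(I/I₀) = 96 dB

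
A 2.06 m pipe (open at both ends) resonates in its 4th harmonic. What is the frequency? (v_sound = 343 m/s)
fₙ = nv/(2L) = 333 Hz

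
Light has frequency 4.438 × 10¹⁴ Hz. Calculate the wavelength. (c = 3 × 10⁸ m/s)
λ = c/f = 676 nm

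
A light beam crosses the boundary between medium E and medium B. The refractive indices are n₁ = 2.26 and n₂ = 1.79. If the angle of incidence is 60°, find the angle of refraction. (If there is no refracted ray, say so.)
sin θ₂ = (n₁/n₂)·sin θ₁ = 1.093 > 1, so there is no refracted ray — the light undergoes total internal reflection.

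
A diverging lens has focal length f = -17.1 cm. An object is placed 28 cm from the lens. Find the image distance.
1/di = 1/f − 1/do → di = -10.62 cm (virtual image)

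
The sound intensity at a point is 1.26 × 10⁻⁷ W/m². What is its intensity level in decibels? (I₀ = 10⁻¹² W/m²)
β = 10·log₁₀(I/I₀) = 51 dB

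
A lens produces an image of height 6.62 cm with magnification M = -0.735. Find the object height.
ho = |hi|/|M| = 9.007 cm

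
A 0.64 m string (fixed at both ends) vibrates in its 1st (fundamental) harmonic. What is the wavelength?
λₙ = 2L/n = 1.28 m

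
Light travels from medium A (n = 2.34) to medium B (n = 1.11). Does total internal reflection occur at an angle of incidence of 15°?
θc = arcsin(n₂/n₁) = 28.32°; 15° < θc, so no — the ray refracts.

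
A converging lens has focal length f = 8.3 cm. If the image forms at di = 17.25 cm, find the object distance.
1/do = 1/f − 1/di → do = 16 cm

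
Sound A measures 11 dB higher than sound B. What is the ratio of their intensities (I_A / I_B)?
I_A/I_B = 10^(Δβ/10) = 12.59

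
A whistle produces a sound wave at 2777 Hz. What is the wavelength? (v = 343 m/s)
λ = v/f = 0.1235 m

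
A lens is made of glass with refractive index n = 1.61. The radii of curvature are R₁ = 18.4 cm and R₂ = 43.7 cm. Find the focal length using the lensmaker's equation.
1/f = (n − 1)(1/R₁ − 1/R₂) → f = 52.1 cm (converging lens)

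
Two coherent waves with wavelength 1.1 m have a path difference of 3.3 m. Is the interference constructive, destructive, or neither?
constructive — path difference = 3λ, a whole number of wavelengths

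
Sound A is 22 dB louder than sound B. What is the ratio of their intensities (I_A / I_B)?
I_A/I_B = 10^(Δβ/10) = 158.5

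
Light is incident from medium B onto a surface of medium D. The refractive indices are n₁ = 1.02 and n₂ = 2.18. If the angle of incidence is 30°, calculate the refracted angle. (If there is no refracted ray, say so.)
sin θ₂ = (n₁/n₂)·sin θ₁ = 0.2339 → θ₂ = 13.53°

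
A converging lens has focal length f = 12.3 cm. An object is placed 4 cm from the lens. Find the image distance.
1/di = 1/f − 1/do → di = -5.928 cm (virtual image)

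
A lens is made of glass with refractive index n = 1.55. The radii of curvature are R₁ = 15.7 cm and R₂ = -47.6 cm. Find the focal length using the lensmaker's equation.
1/f = (n − 1)(1/R₁ − 1/R₂) → f = 21.47 cm (converging lens)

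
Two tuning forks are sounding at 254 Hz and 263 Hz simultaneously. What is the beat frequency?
9 Hz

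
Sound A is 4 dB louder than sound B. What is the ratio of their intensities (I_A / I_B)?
I_A/I_B = 10^(Δβ/10) = 2.512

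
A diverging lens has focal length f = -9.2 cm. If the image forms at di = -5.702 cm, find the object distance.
1/do = 1/f − 1/di → do = 15 cm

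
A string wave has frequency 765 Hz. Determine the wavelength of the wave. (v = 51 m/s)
λ = v/f = 0.06667 m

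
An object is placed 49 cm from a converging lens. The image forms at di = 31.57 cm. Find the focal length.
1/f = 1/do + 1/di → f = 19.2 cm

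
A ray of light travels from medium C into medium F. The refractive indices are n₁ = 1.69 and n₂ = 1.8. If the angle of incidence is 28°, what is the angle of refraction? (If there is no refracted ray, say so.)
sin θ₂ = (n₁/n₂)·sin θ₁ = 0.4408 → θ₂ = 26.15°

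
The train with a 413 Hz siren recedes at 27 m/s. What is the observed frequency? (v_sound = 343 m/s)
f_obs = f·v/(v + v_s) = 382.9 Hz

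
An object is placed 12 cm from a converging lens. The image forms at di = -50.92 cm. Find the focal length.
1/f = 1/do + 1/di → f = 15.7 cm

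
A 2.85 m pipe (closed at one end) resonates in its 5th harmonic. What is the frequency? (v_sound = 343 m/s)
fₙ = nv/(4L) = 150.4 Hz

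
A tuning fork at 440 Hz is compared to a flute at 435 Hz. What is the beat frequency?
5 Hz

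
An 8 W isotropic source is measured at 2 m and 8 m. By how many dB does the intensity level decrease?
Δβ = 20·log₁₀(r₂/r₁) = 12.04 dB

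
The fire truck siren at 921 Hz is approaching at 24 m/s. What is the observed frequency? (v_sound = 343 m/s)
f_obs = f·v/(v − v_s) = 990.3 Hz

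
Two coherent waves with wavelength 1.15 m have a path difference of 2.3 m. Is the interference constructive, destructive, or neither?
constructive — path difference = 2λ, a whole number of wavelengths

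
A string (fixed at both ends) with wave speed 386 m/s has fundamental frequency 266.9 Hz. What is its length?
L = v/(2f₁) = 0.7231 m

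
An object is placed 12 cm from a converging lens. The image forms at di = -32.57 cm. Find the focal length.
1/f = 1/do + 1/di → f = 19 cm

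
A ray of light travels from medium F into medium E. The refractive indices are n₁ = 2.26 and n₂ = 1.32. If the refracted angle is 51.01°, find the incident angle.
sin θ₁ = (n₂/n₁)·sin θ₂ → θ₁ = 27°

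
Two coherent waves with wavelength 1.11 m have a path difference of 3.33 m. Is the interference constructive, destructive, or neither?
constructive — path difference = 3λ, a whole number of wavelengths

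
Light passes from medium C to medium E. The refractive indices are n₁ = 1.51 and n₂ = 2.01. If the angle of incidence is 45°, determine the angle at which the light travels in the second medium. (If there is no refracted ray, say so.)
sin θ₂ = (n₁/n₂)·sin θ₁ = 0.5312 → θ₂ = 32.09°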